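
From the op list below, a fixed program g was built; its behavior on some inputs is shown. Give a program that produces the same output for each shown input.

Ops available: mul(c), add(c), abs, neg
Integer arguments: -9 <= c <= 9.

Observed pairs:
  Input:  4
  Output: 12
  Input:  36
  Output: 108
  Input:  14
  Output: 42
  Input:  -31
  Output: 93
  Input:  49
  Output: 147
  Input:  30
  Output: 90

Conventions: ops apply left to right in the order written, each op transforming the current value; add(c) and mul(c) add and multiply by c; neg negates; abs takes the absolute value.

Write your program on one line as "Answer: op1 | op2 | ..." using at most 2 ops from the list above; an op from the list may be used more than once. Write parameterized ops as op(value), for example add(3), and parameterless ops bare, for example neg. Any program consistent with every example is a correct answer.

mul(-3) | abs

Check, running the answer program on each example:
  4 -> -12 -> 12
  36 -> -108 -> 108
  14 -> -42 -> 42
  -31 -> 93 -> 93
  49 -> -147 -> 147
  30 -> -90 -> 90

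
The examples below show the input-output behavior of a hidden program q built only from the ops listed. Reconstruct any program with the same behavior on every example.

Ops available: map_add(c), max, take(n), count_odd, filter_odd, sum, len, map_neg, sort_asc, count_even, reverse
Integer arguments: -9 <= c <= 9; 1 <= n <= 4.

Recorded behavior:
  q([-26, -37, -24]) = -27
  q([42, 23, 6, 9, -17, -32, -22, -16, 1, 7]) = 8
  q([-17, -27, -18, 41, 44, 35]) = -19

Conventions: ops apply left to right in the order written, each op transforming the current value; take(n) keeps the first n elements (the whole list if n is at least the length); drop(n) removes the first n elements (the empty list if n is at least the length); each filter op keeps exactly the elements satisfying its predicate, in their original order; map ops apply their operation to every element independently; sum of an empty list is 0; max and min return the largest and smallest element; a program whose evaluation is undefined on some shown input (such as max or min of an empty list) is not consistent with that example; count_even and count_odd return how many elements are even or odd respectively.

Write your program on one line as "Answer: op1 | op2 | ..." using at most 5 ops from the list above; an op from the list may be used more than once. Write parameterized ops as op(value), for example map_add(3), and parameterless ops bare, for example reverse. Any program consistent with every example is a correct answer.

take(4) | map_add(-1) | sort_asc | take(2) | max

Check, running the answer program on each example:
  [-26, -37, -24] -> [-26, -37, -24] -> [-27, -38, -25] -> [-38, -27, -25] -> [-38, -27] -> -27
  [42, 23, 6, 9, -17, -32, -22, -16, 1, 7] -> [42, 23, 6, 9] -> [41, 22, 5, 8] -> [5, 8, 22, 41] -> [5, 8] -> 8
  [-17, -27, -18, 41, 44, 35] -> [-17, -27, -18, 41] -> [-18, -28, -19, 40] -> [-28, -19, -18, 40] -> [-28, -19] -> -19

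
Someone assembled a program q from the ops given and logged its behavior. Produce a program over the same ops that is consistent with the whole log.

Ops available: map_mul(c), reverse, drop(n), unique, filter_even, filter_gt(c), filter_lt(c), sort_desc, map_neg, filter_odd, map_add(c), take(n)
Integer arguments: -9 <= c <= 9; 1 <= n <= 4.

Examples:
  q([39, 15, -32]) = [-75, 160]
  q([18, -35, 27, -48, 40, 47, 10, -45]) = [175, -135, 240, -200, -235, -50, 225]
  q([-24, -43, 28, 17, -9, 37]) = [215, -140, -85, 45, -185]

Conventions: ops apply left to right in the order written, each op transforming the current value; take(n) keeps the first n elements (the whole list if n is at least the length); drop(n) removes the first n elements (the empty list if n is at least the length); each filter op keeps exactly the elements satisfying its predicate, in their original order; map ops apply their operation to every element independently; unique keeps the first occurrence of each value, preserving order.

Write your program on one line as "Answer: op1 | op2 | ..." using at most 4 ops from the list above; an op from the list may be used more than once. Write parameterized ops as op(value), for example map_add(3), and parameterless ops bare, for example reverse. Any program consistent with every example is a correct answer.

map_neg | drop(1) | map_mul(5)

Check, running the answer program on each example:
  [39, 15, -32] -> [-39, -15, 32] -> [-15, 32] -> [-75, 160]
  [18, -35, 27, -48, 40, 47, 10, -45] -> [-18, 35, -27, 48, -40, -47, -10, 45] -> [35, -27, 48, -40, -47, -10, 45] -> [175, -135, 240, -200, -235, -50, 225]
  [-24, -43, 28, 17, -9, 37] -> [24, 43, -28, -17, 9, -37] -> [43, -28, -17, 9, -37] -> [215, -140, -85, 45, -185]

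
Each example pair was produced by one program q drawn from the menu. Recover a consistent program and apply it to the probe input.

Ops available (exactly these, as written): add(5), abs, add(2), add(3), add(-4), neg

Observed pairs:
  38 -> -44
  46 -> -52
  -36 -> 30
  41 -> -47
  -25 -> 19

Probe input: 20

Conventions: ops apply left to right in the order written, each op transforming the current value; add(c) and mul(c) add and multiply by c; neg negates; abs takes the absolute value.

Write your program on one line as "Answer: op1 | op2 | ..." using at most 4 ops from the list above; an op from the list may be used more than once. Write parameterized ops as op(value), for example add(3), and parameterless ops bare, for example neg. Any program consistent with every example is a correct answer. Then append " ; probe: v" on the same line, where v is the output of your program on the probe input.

add(2) | neg | add(-4) ; probe: -26

Check, running the answer program on each example:
  38 -> 40 -> -40 -> -44
  46 -> 48 -> -48 -> -52
  -36 -> -34 -> 34 -> 30
  41 -> 43 -> -43 -> -47
  -25 -> -23 -> 23 -> 19
  probe: 20 -> 22 -> -22 -> -26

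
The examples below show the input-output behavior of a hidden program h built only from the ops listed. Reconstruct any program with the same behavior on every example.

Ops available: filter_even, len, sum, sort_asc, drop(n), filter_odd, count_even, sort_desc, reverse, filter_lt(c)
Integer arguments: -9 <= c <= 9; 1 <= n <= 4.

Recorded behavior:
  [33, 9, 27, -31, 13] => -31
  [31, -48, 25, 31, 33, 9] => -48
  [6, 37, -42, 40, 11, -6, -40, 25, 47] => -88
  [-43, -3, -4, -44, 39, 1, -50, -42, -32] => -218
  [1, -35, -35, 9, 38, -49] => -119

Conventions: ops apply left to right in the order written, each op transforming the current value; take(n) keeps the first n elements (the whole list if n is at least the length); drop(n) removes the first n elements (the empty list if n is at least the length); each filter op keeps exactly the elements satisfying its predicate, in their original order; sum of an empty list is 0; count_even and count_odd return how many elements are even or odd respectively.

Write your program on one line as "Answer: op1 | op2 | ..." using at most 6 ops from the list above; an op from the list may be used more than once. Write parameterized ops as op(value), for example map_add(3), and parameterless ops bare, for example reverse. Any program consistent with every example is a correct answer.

sort_desc | filter_lt(7) | sort_asc | filter_lt(-1) | sum

Check, running the answer program on each example:
  [33, 9, 27, -31, 13] -> [33, 27, 13, 9, -31] -> [-31] -> [-31] -> [-31] -> -31
  [31, -48, 25, 31, 33, 9] -> [33, 31, 31, 25, 9, -48] -> [-48] -> [-48] -> [-48] -> -48
  [6, 37, -42, 40, 11, -6, -40, 25, 47] -> [47, 40, 37, 25, 11, 6, -6, -40, -42] -> [6, -6, -40, -42] -> [-42, -40, -6, 6] -> [-42, -40, -6] -> -88
  [-43, -3, -4, -44, 39, 1, -50, -42, -32] -> [39, 1, -3, -4, -32, -42, -43, -44, -50] -> [1, -3, -4, -32, -42, -43, -44, -50] -> [-50, -44, -43, -42, -32, -4, -3, 1] -> [-50, -44, -43, -42, -32, -4, -3] -> -218
  [1, -35, -35, 9, 38, -49] -> [38, 9, 1, -35, -35, -49] -> [1, -35, -35, -49] -> [-49, -35, -35, 1] -> [-49, -35, -35] -> -119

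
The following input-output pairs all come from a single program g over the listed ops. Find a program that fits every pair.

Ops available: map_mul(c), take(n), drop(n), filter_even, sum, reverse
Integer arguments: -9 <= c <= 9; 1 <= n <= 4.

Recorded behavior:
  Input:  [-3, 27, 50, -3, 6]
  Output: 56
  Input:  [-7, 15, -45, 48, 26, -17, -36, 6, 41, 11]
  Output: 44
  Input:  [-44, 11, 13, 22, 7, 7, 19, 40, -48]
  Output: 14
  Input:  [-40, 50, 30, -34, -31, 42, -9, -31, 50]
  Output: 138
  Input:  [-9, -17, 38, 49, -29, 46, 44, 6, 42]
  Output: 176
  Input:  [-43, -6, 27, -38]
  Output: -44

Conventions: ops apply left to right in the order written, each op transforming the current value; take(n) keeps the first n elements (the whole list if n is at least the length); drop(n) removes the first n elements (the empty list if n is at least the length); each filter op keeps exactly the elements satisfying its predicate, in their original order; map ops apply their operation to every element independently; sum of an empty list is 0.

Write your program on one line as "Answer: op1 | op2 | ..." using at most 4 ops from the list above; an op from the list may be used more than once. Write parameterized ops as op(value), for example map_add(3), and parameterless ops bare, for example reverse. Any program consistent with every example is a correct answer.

drop(1) | filter_even | reverse | sum

Check, running the answer program on each example:
  [-3, 27, 50, -3, 6] -> [27, 50, -3, 6] -> [50, 6] -> [6, 50] -> 56
  [-7, 15, -45, 48, 26, -17, -36, 6, 41, 11] -> [15, -45, 48, 26, -17, -36, 6, 41, 11] -> [48, 26, -36, 6] -> [6, -36, 26, 48] -> 44
  [-44, 11, 13, 22, 7, 7, 19, 40, -48] -> [11, 13, 22, 7, 7, 19, 40, -48] -> [22, 40, -48] -> [-48, 40, 22] -> 14
  [-40, 50, 30, -34, -31, 42, -9, -31, 50] -> [50, 30, -34, -31, 42, -9, -31, 50] -> [50, 30, -34, 42, 50] -> [50, 42, -34, 30, 50] -> 138
  [-9, -17, 38, 49, -29, 46, 44, 6, 42] -> [-17, 38, 49, -29, 46, 44, 6, 42] -> [38, 46, 44, 6, 42] -> [42, 6, 44, 46, 38] -> 176
  [-43, -6, 27, -38] -> [-6, 27, -38] -> [-6, -38] -> [-38, -6] -> -44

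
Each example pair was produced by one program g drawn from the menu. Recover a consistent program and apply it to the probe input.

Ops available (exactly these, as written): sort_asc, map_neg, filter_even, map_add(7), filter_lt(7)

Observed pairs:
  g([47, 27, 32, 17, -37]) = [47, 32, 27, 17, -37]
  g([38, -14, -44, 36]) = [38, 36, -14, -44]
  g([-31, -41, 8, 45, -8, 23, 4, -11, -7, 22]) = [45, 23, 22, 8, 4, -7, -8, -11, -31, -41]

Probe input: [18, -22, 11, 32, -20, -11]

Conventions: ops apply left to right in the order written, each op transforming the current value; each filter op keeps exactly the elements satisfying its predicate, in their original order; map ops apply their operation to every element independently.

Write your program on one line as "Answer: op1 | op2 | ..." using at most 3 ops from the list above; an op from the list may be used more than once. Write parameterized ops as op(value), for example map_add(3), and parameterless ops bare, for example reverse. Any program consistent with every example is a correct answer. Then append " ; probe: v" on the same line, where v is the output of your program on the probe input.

map_neg | sort_asc | map_neg ; probe: [32, 18, 11, -11, -20, -22]

Check, running the answer program on each example:
  [47, 27, 32, 17, -37] -> [-47, -27, -32, -17, 37] -> [-47, -32, -27, -17, 37] -> [47, 32, 27, 17, -37]
  [38, -14, -44, 36] -> [-38, 14, 44, -36] -> [-38, -36, 14, 44] -> [38, 36, -14, -44]
  [-31, -41, 8, 45, -8, 23, 4, -11, -7, 22] -> [31, 41, -8, -45, 8, -23, -4, 11, 7, -22] -> [-45, -23, -22, -8, -4, 7, 8, 11, 31, 41] -> [45, 23, 22, 8, 4, -7, -8, -11, -31, -41]
  probe: [18, -22, 11, 32, -20, -11] -> [-18, 22, -11, -32, 20, 11] -> [-32, -18, -11, 11, 20, 22] -> [32, 18, 11, -11, -20, -22]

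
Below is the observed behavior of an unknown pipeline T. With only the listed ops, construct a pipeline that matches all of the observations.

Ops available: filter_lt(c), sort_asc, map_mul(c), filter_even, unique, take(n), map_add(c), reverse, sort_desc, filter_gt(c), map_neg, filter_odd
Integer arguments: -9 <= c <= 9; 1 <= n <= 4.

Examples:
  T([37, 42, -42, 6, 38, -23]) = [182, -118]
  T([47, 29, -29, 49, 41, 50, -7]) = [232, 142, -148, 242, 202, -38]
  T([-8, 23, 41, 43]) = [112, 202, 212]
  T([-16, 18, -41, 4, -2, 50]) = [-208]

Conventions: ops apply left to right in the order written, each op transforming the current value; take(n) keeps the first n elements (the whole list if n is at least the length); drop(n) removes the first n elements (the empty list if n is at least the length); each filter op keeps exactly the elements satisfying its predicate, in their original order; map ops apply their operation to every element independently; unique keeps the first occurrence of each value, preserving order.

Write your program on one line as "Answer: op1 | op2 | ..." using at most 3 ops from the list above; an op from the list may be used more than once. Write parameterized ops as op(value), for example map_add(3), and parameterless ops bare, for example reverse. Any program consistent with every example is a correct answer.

map_mul(5) | filter_odd | map_add(-3)

Check, running the answer program on each example:
  [37, 42, -42, 6, 38, -23] -> [185, 210, -210, 30, 190, -115] -> [185, -115] -> [182, -118]
  [47, 29, -29, 49, 41, 50, -7] -> [235, 145, -145, 245, 205, 250, -35] -> [235, 145, -145, 245, 205, -35] -> [232, 142, -148, 242, 202, -38]
  [-8, 23, 41, 43] -> [-40, 115, 205, 215] -> [115, 205, 215] -> [112, 202, 212]
  [-16, 18, -41, 4, -2, 50] -> [-80, 90, -205, 20, -10, 250] -> [-205] -> [-208]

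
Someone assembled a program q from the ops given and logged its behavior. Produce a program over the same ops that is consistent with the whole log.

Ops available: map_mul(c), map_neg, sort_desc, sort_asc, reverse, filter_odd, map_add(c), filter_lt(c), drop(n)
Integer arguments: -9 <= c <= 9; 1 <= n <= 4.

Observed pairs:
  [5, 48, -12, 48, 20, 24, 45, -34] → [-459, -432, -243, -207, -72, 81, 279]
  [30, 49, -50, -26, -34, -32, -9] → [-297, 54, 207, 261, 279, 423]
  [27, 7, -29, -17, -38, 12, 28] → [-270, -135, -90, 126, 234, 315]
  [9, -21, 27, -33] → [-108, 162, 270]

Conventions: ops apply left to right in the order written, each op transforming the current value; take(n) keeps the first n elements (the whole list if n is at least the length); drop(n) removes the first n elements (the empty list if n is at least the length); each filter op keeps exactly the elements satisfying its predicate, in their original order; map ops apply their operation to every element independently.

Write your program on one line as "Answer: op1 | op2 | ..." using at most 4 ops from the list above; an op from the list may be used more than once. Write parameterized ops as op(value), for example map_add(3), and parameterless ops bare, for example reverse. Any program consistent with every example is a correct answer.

map_add(3) | sort_desc | map_mul(-9) | drop(1)

Check, running the answer program on each example:
  [5, 48, -12, 48, 20, 24, 45, -34] -> [8, 51, -9, 51, 23, 27, 48, -31] -> [51, 51, 48, 27, 23, 8, -9, -31] -> [-459, -459, -432, -243, -207, -72, 81, 279] -> [-459, -432, -243, -207, -72, 81, 279]
  [30, 49, -50, -26, -34, -32, -9] -> [33, 52, -47, -23, -31, -29, -6] -> [52, 33, -6, -23, -29, -31, -47] -> [-468, -297, 54, 207, 261, 279, 423] -> [-297, 54, 207, 261, 279, 423]
  [27, 7, -29, -17, -38, 12, 28] -> [30, 10, -26, -14, -35, 15, 31] -> [31, 30, 15, 10, -14, -26, -35] -> [-279, -270, -135, -90, 126, 234, 315] -> [-270, -135, -90, 126, 234, 315]
  [9, -21, 27, -33] -> [12, -18, 30, -30] -> [30, 12, -18, -30] -> [-270, -108, 162, 270] -> [-108, 162, 270]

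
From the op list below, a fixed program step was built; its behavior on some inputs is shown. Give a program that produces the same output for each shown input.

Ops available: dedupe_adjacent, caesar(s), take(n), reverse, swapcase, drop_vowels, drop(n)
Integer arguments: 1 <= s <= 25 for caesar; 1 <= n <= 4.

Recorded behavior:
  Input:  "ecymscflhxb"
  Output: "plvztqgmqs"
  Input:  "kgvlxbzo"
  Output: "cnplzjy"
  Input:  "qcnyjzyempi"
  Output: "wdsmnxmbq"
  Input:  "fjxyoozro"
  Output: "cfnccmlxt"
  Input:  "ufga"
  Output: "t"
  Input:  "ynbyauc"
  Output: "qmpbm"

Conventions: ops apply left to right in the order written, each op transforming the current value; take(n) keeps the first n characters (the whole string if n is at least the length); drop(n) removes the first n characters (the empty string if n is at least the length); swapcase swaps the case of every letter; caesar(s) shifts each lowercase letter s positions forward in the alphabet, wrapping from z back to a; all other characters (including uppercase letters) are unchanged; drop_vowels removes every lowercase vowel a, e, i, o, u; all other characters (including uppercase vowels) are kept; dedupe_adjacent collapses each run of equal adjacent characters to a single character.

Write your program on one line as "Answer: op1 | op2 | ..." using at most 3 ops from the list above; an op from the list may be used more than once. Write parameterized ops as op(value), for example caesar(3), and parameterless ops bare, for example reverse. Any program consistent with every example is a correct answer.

reverse | caesar(14) | drop_vowels

Check, running the answer program on each example:
  "ecymscflhxb" -> "bxhlfcsmyce" -> "plvztqgamqs" -> "plvztqgmqs"
  "kgvlxbzo" -> "ozbxlvgk" -> "cnplzjuy" -> "cnplzjy"
  "qcnyjzyempi" -> "ipmeyzjyncq" -> "wdasmnxmbqe" -> "wdsmnxmbq"
  "fjxyoozro" -> "orzooyxjf" -> "cfnccmlxt" -> "cfnccmlxt"
  "ufga" -> "agfu" -> "outi" -> "t"
  "ynbyauc" -> "cuaybny" -> "qiompbm" -> "qmpbm"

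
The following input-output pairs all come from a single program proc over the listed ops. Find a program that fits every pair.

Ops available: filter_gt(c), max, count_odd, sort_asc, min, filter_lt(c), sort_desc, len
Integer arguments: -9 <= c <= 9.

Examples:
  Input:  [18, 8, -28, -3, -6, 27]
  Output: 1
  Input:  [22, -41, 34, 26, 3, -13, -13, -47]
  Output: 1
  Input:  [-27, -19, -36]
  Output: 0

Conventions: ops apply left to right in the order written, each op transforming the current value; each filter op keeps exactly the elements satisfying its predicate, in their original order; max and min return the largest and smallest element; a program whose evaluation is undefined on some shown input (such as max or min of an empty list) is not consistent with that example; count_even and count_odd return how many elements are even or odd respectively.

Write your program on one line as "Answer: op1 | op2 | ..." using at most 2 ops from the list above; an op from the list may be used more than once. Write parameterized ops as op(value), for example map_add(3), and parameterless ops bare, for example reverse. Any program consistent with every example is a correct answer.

filter_gt(1) | count_odd

Check, running the answer program on each example:
  [18, 8, -28, -3, -6, 27] -> [18, 8, 27] -> 1
  [22, -41, 34, 26, 3, -13, -13, -47] -> [22, 34, 26, 3] -> 1
  [-27, -19, -36] -> [] -> 0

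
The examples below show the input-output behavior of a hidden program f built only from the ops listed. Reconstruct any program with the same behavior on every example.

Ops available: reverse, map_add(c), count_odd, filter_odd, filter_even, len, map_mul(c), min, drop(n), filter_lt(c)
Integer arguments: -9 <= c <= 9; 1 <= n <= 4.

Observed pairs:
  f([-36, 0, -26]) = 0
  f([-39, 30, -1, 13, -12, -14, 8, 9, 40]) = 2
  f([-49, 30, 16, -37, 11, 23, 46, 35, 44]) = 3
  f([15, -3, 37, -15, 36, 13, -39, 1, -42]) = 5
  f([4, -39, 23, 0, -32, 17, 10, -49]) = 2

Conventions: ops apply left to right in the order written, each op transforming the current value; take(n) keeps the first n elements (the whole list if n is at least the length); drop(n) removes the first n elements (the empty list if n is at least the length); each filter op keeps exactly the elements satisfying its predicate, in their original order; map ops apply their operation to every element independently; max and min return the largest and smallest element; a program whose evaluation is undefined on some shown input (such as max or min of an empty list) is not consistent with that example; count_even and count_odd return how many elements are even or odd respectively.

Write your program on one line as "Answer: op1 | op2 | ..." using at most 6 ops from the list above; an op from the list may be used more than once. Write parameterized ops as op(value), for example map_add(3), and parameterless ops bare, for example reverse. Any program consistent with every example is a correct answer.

filter_odd | map_mul(8) | reverse | drop(2) | len

Check, running the answer program on each example:
  [-36, 0, -26] -> [] -> [] -> [] -> [] -> 0
  [-39, 30, -1, 13, -12, -14, 8, 9, 40] -> [-39, -1, 13, 9] -> [-312, -8, 104, 72] -> [72, 104, -8, -312] -> [-8, -312] -> 2
  [-49, 30, 16, -37, 11, 23, 46, 35, 44] -> [-49, -37, 11, 23, 35] -> [-392, -296, 88, 184, 280] -> [280, 184, 88, -296, -392] -> [88, -296, -392] -> 3
  [15, -3, 37, -15, 36, 13, -39, 1, -42] -> [15, -3, 37, -15, 13, -39, 1] -> [120, -24, 296, -120, 104, -312, 8] -> [8, -312, 104, -120, 296, -24, 120] -> [104, -120, 296, -24, 120] -> 5
  [4, -39, 23, 0, -32, 17, 10, -49] -> [-39, 23, 17, -49] -> [-312, 184, 136, -392] -> [-392, 136, 184, -312] -> [184, -312] -> 2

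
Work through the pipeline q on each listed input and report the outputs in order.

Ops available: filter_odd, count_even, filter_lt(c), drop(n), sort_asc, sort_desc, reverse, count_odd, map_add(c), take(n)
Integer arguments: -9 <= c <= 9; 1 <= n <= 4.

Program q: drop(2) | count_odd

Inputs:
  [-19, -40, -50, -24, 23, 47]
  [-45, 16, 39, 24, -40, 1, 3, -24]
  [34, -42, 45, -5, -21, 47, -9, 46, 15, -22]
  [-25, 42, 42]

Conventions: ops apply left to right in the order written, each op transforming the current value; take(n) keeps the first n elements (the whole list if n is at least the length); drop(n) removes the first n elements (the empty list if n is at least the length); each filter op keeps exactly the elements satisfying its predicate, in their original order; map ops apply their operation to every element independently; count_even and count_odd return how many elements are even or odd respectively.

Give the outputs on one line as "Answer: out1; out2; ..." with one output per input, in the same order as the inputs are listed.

Execution, op by op:
  [-19, -40, -50, -24, 23, 47] -> [-50, -24, 23, 47] -> 2
  [-45, 16, 39, 24, -40, 1, 3, -24] -> [39, 24, -40, 1, 3, -24] -> 3
  [34, -42, 45, -5, -21, 47, -9, 46, 15, -22] -> [45, -5, -21, 47, -9, 46, 15, -22] -> 6
  [-25, 42, 42] -> [42] -> 0

2; 3; 6; 0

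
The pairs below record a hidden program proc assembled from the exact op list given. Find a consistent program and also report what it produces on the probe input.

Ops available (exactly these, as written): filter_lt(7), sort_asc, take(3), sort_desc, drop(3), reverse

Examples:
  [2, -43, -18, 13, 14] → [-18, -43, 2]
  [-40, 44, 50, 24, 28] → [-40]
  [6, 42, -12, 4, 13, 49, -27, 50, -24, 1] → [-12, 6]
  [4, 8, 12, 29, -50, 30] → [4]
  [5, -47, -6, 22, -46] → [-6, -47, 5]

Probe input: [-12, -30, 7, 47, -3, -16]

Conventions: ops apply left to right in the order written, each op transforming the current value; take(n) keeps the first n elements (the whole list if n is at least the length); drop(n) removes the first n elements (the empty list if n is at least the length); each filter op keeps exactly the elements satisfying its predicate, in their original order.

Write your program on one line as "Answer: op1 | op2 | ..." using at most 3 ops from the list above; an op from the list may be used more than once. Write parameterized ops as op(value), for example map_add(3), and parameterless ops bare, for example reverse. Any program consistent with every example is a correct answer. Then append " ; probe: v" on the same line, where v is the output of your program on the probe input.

take(3) | filter_lt(7) | reverse ; probe: [-30, -12]

Check, running the answer program on each example:
  [2, -43, -18, 13, 14] -> [2, -43, -18] -> [2, -43, -18] -> [-18, -43, 2]
  [-40, 44, 50, 24, 28] -> [-40, 44, 50] -> [-40] -> [-40]
  [6, 42, -12, 4, 13, 49, -27, 50, -24, 1] -> [6, 42, -12] -> [6, -12] -> [-12, 6]
  [4, 8, 12, 29, -50, 30] -> [4, 8, 12] -> [4] -> [4]
  [5, -47, -6, 22, -46] -> [5, -47, -6] -> [5, -47, -6] -> [-6, -47, 5]
  probe: [-12, -30, 7, 47, -3, -16] -> [-12, -30, 7] -> [-12, -30] -> [-30, -12]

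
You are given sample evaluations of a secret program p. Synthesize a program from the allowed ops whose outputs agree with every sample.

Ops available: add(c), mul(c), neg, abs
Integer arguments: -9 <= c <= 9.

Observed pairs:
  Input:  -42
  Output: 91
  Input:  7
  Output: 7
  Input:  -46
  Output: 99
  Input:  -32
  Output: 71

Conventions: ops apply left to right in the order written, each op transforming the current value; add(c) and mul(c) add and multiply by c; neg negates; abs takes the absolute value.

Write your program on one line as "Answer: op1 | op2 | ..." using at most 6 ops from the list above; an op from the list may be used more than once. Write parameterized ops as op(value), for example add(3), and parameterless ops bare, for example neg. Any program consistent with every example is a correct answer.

add(-4) | mul(-2) | add(3) | add(-4) | neg | abs

Check, running the answer program on each example:
  -42 -> -46 -> 92 -> 95 -> 91 -> -91 -> 91
  7 -> 3 -> -6 -> -3 -> -7 -> 7 -> 7
  -46 -> -50 -> 100 -> 103 -> 99 -> -99 -> 99
  -32 -> -36 -> 72 -> 75 -> 71 -> -71 -> 71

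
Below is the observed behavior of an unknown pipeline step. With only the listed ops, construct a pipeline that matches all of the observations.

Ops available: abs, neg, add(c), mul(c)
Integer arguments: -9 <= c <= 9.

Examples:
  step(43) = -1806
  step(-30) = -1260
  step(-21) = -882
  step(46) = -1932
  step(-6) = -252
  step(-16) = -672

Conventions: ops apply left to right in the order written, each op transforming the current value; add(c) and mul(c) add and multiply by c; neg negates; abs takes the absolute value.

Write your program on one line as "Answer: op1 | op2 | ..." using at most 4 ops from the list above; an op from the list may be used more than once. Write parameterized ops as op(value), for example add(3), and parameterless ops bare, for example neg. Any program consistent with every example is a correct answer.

abs | neg | mul(6) | mul(7)

Check, running the answer program on each example:
  43 -> 43 -> -43 -> -258 -> -1806
  -30 -> 30 -> -30 -> -180 -> -1260
  -21 -> 21 -> -21 -> -126 -> -882
  46 -> 46 -> -46 -> -276 -> -1932
  -6 -> 6 -> -6 -> -36 -> -252
  -16 -> 16 -> -16 -> -96 -> -672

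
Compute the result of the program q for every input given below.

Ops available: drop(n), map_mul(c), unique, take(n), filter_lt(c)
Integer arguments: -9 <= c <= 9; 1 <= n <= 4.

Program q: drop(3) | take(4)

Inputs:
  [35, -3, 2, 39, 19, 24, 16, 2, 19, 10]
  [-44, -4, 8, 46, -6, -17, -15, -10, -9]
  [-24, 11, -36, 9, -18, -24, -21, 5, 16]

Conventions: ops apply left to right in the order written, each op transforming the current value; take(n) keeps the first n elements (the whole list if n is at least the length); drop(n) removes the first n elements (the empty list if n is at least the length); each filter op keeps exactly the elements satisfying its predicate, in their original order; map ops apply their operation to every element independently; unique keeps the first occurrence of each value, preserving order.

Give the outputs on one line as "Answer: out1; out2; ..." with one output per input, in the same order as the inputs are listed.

Execution, op by op:
  [35, -3, 2, 39, 19, 24, 16, 2, 19, 10] -> [39, 19, 24, 16, 2, 19, 10] -> [39, 19, 24, 16]
  [-44, -4, 8, 46, -6, -17, -15, -10, -9] -> [46, -6, -17, -15, -10, -9] -> [46, -6, -17, -15]
  [-24, 11, -36, 9, -18, -24, -21, 5, 16] -> [9, -18, -24, -21, 5, 16] -> [9, -18, -24, -21]

[39, 19, 24, 16]; [46, -6, -17, -15]; [9, -18, -24, -21]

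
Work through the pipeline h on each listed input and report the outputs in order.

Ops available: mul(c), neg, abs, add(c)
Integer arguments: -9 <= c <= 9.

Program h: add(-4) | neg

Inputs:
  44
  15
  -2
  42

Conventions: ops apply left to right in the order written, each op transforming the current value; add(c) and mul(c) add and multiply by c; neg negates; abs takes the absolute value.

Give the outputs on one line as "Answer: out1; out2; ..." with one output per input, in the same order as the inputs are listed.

Execution, op by op:
  44 -> 40 -> -40
  15 -> 11 -> -11
  -2 -> -6 -> 6
  42 -> 38 -> -38

-40; -11; 6; -38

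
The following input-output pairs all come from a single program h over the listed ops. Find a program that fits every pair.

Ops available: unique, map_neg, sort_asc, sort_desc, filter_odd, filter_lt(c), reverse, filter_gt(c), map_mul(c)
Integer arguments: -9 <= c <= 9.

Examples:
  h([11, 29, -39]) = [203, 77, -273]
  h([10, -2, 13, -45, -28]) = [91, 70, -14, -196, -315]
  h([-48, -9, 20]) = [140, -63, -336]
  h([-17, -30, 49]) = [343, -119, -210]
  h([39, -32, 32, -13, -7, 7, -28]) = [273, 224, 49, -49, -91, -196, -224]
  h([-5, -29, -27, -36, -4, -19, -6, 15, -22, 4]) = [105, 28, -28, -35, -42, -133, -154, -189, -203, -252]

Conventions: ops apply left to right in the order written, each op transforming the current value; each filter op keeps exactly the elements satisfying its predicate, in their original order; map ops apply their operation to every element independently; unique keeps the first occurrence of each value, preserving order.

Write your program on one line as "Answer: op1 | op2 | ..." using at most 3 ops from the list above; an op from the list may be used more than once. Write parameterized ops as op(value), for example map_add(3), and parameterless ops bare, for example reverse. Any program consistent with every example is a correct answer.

sort_desc | map_mul(-7) | map_neg

Check, running the answer program on each example:
  [11, 29, -39] -> [29, 11, -39] -> [-203, -77, 273] -> [203, 77, -273]
  [10, -2, 13, -45, -28] -> [13, 10, -2, -28, -45] -> [-91, -70, 14, 196, 315] -> [91, 70, -14, -196, -315]
  [-48, -9, 20] -> [20, -9, -48] -> [-140, 63, 336] -> [140, -63, -336]
  [-17, -30, 49] -> [49, -17, -30] -> [-343, 119, 210] -> [343, -119, -210]
  [39, -32, 32, -13, -7, 7, -28] -> [39, 32, 7, -7, -13, -28, -32] -> [-273, -224, -49, 49, 91, 196, 224] -> [273, 224, 49, -49, -91, -196, -224]
  [-5, -29, -27, -36, -4, -19, -6, 15, -22, 4] -> [15, 4, -4, -5, -6, -19, -22, -27, -29, -36] -> [-105, -28, 28, 35, 42, 133, 154, 189, 203, 252] -> [105, 28, -28, -35, -42, -133, -154, -189, -203, -252]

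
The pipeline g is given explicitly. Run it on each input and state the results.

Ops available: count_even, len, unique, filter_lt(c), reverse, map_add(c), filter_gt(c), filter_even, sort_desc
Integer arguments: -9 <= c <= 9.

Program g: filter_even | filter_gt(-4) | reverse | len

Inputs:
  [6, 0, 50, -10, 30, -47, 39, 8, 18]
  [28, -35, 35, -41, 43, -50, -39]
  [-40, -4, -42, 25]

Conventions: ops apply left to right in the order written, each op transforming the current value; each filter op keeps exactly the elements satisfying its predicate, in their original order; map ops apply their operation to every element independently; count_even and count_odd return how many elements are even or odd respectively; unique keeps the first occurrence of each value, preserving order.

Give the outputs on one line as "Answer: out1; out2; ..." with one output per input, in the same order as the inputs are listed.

6; 1; 0

Execution, op by op:
  [6, 0, 50, -10, 30, -47, 39, 8, 18] -> [6, 0, 50, -10, 30, 8, 18] -> [6, 0, 50, 30, 8, 18] -> [18, 8, 30, 50, 0, 6] -> 6
  [28, -35, 35, -41, 43, -50, -39] -> [28, -50] -> [28] -> [28] -> 1
  [-40, -4, -42, 25] -> [-40, -4, -42] -> [] -> [] -> 0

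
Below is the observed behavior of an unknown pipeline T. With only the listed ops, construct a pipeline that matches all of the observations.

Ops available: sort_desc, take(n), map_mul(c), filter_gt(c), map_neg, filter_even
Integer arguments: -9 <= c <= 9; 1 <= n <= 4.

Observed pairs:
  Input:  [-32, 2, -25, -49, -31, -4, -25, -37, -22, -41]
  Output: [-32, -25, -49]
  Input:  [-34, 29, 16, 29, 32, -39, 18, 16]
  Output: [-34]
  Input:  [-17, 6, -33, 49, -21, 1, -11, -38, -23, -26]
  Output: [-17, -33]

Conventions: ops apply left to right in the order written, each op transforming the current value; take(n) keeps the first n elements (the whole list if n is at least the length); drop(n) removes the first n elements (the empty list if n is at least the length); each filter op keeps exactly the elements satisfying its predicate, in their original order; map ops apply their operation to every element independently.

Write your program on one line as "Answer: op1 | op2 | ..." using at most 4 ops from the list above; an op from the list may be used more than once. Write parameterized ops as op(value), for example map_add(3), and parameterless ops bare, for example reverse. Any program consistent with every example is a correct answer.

map_neg | take(4) | filter_gt(-2) | map_neg

Check, running the answer program on each example:
  [-32, 2, -25, -49, -31, -4, -25, -37, -22, -41] -> [32, -2, 25, 49, 31, 4, 25, 37, 22, 41] -> [32, -2, 25, 49] -> [32, 25, 49] -> [-32, -25, -49]
  [-34, 29, 16, 29, 32, -39, 18, 16] -> [34, -29, -16, -29, -32, 39, -18, -16] -> [34, -29, -16, -29] -> [34] -> [-34]
  [-17, 6, -33, 49, -21, 1, -11, -38, -23, -26] -> [17, -6, 33, -49, 21, -1, 11, 38, 23, 26] -> [17, -6, 33, -49] -> [17, 33] -> [-17, -33]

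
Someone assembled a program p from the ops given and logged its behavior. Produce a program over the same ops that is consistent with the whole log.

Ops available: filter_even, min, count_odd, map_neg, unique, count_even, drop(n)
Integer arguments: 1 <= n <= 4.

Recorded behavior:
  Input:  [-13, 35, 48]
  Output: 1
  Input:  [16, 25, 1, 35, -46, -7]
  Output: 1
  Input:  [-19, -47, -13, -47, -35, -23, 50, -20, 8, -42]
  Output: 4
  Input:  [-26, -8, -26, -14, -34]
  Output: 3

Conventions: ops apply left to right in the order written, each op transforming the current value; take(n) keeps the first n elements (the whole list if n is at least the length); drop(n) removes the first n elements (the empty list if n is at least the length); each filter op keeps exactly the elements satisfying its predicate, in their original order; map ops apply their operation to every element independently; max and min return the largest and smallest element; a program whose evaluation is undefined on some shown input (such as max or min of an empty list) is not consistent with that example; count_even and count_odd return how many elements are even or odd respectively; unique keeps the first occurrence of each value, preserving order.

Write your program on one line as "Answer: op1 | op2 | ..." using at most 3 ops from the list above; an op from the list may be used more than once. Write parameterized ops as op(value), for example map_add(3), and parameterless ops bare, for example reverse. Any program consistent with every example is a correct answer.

drop(2) | map_neg | count_even

Check, running the answer program on each example:
  [-13, 35, 48] -> [48] -> [-48] -> 1
  [16, 25, 1, 35, -46, -7] -> [1, 35, -46, -7] -> [-1, -35, 46, 7] -> 1
  [-19, -47, -13, -47, -35, -23, 50, -20, 8, -42] -> [-13, -47, -35, -23, 50, -20, 8, -42] -> [13, 47, 35, 23, -50, 20, -8, 42] -> 4
  [-26, -8, -26, -14, -34] -> [-26, -14, -34] -> [26, 14, 34] -> 3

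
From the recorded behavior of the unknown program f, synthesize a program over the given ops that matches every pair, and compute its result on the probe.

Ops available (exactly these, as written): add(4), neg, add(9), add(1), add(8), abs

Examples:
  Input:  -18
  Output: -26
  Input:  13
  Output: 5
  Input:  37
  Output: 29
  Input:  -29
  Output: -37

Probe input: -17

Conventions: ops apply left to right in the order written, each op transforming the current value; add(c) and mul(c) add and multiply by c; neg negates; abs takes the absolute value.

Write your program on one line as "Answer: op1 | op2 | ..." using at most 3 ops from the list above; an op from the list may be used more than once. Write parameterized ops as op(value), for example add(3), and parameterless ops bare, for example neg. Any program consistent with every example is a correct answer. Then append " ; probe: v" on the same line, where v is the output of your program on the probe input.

neg | add(8) | neg ; probe: -25

Check, running the answer program on each example:
  -18 -> 18 -> 26 -> -26
  13 -> -13 -> -5 -> 5
  37 -> -37 -> -29 -> 29
  -29 -> 29 -> 37 -> -37
  probe: -17 -> 17 -> 25 -> -25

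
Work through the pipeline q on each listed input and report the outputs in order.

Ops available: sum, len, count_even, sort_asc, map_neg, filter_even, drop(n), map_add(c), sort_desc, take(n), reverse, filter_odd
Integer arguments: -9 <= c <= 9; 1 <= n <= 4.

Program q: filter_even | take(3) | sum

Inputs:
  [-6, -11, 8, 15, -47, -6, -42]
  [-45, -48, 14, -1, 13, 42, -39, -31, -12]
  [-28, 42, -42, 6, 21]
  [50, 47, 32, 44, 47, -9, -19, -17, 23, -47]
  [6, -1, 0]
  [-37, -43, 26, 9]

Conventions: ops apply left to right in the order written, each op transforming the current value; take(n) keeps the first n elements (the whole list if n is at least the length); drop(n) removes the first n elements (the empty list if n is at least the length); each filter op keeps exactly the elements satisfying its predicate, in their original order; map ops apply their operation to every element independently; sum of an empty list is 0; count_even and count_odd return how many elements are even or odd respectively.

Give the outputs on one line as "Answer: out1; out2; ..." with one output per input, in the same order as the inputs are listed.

-4; 8; -28; 126; 6; 26

Execution, op by op:
  [-6, -11, 8, 15, -47, -6, -42] -> [-6, 8, -6, -42] -> [-6, 8, -6] -> -4
  [-45, -48, 14, -1, 13, 42, -39, -31, -12] -> [-48, 14, 42, -12] -> [-48, 14, 42] -> 8
  [-28, 42, -42, 6, 21] -> [-28, 42, -42, 6] -> [-28, 42, -42] -> -28
  [50, 47, 32, 44, 47, -9, -19, -17, 23, -47] -> [50, 32, 44] -> [50, 32, 44] -> 126
  [6, -1, 0] -> [6, 0] -> [6, 0] -> 6
  [-37, -43, 26, 9] -> [26] -> [26] -> 26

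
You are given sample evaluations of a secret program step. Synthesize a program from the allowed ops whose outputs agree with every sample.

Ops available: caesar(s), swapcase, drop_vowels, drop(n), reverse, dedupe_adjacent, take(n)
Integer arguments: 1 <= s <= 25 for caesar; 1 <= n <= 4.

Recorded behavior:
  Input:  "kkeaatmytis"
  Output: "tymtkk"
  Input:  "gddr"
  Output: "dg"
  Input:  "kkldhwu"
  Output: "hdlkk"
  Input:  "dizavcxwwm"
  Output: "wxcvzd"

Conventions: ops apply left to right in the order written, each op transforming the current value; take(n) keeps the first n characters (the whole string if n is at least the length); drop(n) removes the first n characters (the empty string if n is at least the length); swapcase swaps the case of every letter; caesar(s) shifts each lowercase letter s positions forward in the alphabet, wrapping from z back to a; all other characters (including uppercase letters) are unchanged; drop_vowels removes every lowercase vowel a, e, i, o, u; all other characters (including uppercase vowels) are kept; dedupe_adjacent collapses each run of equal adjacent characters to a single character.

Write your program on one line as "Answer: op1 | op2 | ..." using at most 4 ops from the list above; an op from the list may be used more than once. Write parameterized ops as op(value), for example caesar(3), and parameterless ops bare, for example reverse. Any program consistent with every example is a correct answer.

reverse | drop(1) | drop(1) | drop_vowels

Check, running the answer program on each example:
  "kkeaatmytis" -> "sitymtaaekk" -> "itymtaaekk" -> "tymtaaekk" -> "tymtkk"
  "gddr" -> "rddg" -> "ddg" -> "dg" -> "dg"
  "kkldhwu" -> "uwhdlkk" -> "whdlkk" -> "hdlkk" -> "hdlkk"
  "dizavcxwwm" -> "mwwxcvazid" -> "wwxcvazid" -> "wxcvazid" -> "wxcvzd"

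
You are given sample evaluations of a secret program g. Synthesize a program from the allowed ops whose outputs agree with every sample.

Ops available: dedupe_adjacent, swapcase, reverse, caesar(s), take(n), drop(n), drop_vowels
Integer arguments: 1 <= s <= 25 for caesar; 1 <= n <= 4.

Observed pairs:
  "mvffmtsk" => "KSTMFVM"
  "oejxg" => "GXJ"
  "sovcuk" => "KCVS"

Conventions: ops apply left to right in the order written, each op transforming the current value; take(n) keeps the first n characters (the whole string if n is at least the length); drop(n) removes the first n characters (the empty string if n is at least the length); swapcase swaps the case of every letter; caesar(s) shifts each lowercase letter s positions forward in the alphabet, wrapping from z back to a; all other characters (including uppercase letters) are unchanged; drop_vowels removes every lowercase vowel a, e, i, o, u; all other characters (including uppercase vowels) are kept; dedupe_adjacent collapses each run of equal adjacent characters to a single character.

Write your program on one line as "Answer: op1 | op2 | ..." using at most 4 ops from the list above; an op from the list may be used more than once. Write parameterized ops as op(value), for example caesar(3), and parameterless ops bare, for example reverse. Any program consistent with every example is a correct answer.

dedupe_adjacent | drop_vowels | swapcase | reverse

Check, running the answer program on each example:
  "mvffmtsk" -> "mvfmtsk" -> "mvfmtsk" -> "MVFMTSK" -> "KSTMFVM"
  "oejxg" -> "oejxg" -> "jxg" -> "JXG" -> "GXJ"
  "sovcuk" -> "sovcuk" -> "svck" -> "SVCK" -> "KCVS"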